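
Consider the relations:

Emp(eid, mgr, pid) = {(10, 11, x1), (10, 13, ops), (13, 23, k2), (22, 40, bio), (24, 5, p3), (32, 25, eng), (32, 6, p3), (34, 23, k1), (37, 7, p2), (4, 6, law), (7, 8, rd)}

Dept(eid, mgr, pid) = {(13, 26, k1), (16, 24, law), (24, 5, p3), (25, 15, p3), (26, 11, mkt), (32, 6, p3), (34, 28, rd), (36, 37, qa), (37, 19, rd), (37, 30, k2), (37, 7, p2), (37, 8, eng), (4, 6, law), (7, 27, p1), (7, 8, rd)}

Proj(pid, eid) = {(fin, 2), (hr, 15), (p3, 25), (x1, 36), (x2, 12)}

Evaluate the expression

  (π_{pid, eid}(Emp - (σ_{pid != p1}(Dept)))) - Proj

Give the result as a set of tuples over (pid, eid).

Selection pid != p1: {(13, 26, k1), (16, 24, law), (24, 5, p3), (25, 15, p3), (26, 11, mkt), (32, 6, p3), (34, 28, rd), (36, 37, qa), (37, 19, rd), (37, 30, k2), (37, 7, p2), (37, 8, eng), (4, 6, law), (7, 8, rd)}
Taking the difference: {(10, 11, x1), (10, 13, ops), (13, 23, k2), (22, 40, bio), (32, 25, eng), (34, 23, k1)}
π[pid, eid]: project onto (pid, eid) → {(bio, 22), (eng, 32), (k1, 34), (k2, 13), (ops, 10), (x1, 10)}
Taking the difference: {(bio, 22), (eng, 32), (k1, 34), (k2, 13), (ops, 10), (x1, 10)}

{(bio, 22), (eng, 32), (k1, 34), (k2, 13), (ops, 10), (x1, 10)}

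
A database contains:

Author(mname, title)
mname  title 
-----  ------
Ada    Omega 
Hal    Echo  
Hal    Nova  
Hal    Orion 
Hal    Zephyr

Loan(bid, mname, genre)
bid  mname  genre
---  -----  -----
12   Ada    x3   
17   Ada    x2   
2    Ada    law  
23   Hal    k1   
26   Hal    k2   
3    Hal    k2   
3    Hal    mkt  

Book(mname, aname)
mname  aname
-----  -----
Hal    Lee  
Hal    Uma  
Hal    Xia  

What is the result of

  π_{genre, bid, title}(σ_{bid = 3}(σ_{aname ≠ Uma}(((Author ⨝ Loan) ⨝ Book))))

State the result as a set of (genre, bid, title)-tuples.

Author ⋈ Loan (natural join on mname): {(Ada, Omega, 12, x3), (Ada, Omega, 17, x2), (Ada, Omega, 2, law), (Hal, Echo, 23, k1), (Hal, Echo, 26, k2), (Hal, Echo, 3, k2), (Hal, Echo, 3, mkt), (Hal, Nova, 23, k1), (Hal, Nova, 26, k2), (Hal, Nova, 3, k2), (Hal, Nova, 3, mkt), (Hal, Orion, 23, k1), (Hal, Orion, 26, k2), (Hal, Orion, 3, k2), (Hal, Orion, 3, mkt), (Hal, Zephyr, 23, k1), (Hal, Zephyr, 26, k2), (Hal, Zephyr, 3, k2), (Hal, Zephyr, 3, mkt)}
(Author ⨝ Loan) ⋈ Book (natural join on mname): {(Hal, Echo, 23, k1, Lee), (Hal, Echo, 23, k1, Uma), (Hal, Echo, 23, k1, Xia), (Hal, Echo, 26, k2, Lee), (Hal, Echo, 26, k2, Uma), (Hal, Echo, 26, k2, Xia), (Hal, Echo, 3, k2, Lee), (Hal, Echo, 3, k2, Uma), (Hal, Echo, 3, k2, Xia), (Hal, Echo, 3, mkt, Lee), (Hal, Echo, 3, mkt, Uma), (Hal, Echo, 3, mkt, Xia), (Hal, Nova, 23, k1, Lee), (Hal, Nova, 23, k1, Uma), (Hal, Nova, 23, k1, Xia), (Hal, Nova, 26, k2, Lee), (Hal, Nova, 26, k2, Uma), (Hal, Nova, 26, k2, Xia), (Hal, Nova, 3, k2, Lee), (Hal, Nova, 3, k2, Uma), (Hal, Nova, 3, k2, Xia), (Hal, Nova, 3, mkt, Lee), (Hal, Nova, 3, mkt, Uma), (Hal, Nova, 3, mkt, Xia), (Hal, Orion, 23, k1, Lee), (Hal, Orion, 23, k1, Uma), (Hal, Orion, 23, k1, Xia), (Hal, Orion, 26, k2, Lee), (Hal, Orion, 26, k2, Uma), (Hal, Orion, 26, k2, Xia), (Hal, Orion, 3, k2, Lee), (Hal, Orion, 3, k2, Uma), (Hal, Orion, 3, k2, Xia), (Hal, Orion, 3, mkt, Lee), (Hal, Orion, 3, mkt, Uma), (Hal, Orion, 3, mkt, Xia), (Hal, Zephyr, 23, k1, Lee), (Hal, Zephyr, 23, k1, Uma), (Hal, Zephyr, 23, k1, Xia), (Hal, Zephyr, 26, k2, Lee), (Hal, Zephyr, 26, k2, Uma), (Hal, Zephyr, 26, k2, Xia), (Hal, Zephyr, 3, k2, Lee), (Hal, Zephyr, 3, k2, Uma), (Hal, Zephyr, 3, k2, Xia), (Hal, Zephyr, 3, mkt, Lee), (Hal, Zephyr, 3, mkt, Uma), (Hal, Zephyr, 3, mkt, Xia)}
Apply σ_{aname ≠ Uma}; surviving tuples: {(Hal, Echo, 23, k1, Lee), (Hal, Echo, 23, k1, Xia), (Hal, Echo, 26, k2, Lee), (Hal, Echo, 26, k2, Xia), (Hal, Echo, 3, k2, Lee), (Hal, Echo, 3, k2, Xia), (Hal, Echo, 3, mkt, Lee), (Hal, Echo, 3, mkt, Xia), (Hal, Nova, 23, k1, Lee), (Hal, Nova, 23, k1, Xia), (Hal, Nova, 26, k2, Lee), (Hal, Nova, 26, k2, Xia), (Hal, Nova, 3, k2, Lee), (Hal, Nova, 3, k2, Xia), (Hal, Nova, 3, mkt, Lee), (Hal, Nova, 3, mkt, Xia), (Hal, Orion, 23, k1, Lee), (Hal, Orion, 23, k1, Xia), (Hal, Orion, 26, k2, Lee), (Hal, Orion, 26, k2, Xia), (Hal, Orion, 3, k2, Lee), (Hal, Orion, 3, k2, Xia), (Hal, Orion, 3, mkt, Lee), (Hal, Orion, 3, mkt, Xia), (Hal, Zephyr, 23, k1, Lee), (Hal, Zephyr, 23, k1, Xia), (Hal, Zephyr, 26, k2, Lee), (Hal, Zephyr, 26, k2, Xia), (Hal, Zephyr, 3, k2, Lee), (Hal, Zephyr, 3, k2, Xia), (Hal, Zephyr, 3, mkt, Lee), (Hal, Zephyr, 3, mkt, Xia)}
Apply σ_{bid = 3}; surviving tuples: {(Hal, Echo, 3, k2, Lee), (Hal, Echo, 3, k2, Xia), (Hal, Echo, 3, mkt, Lee), (Hal, Echo, 3, mkt, Xia), (Hal, Nova, 3, k2, Lee), (Hal, Nova, 3, k2, Xia), (Hal, Nova, 3, mkt, Lee), (Hal, Nova, 3, mkt, Xia), (Hal, Orion, 3, k2, Lee), (Hal, Orion, 3, k2, Xia), (Hal, Orion, 3, mkt, Lee), (Hal, Orion, 3, mkt, Xia), (Hal, Zephyr, 3, k2, Lee), (Hal, Zephyr, 3, k2, Xia), (Hal, Zephyr, 3, mkt, Lee), (Hal, Zephyr, 3, mkt, Xia)}
Projecting to genre, bid, title (8 duplicate(s) eliminated): {(k2, 3, Echo), (k2, 3, Nova), (k2, 3, Orion), (k2, 3, Zephyr), (mkt, 3, Echo), (mkt, 3, Nova), (mkt, 3, Orion), (mkt, 3, Zephyr)}

{(k2, 3, Echo), (k2, 3, Nova), (k2, 3, Orion), (k2, 3, Zephyr), (mkt, 3, Echo), (mkt, 3, Nova), (mkt, 3, Orion), (mkt, 3, Zephyr)}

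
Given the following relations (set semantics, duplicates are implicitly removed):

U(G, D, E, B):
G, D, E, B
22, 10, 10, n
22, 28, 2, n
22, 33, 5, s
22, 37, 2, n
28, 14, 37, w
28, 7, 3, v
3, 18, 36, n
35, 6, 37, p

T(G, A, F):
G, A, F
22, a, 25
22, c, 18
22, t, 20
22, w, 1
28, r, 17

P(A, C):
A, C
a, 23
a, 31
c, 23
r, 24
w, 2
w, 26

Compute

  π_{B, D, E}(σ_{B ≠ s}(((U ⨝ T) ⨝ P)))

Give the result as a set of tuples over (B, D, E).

Joining U and T on G yields {(22, 10, 10, n, a, 25), (22, 10, 10, n, c, 18), (22, 10, 10, n, t, 20), (22, 10, 10, n, w, 1), (22, 28, 2, n, a, 25), (22, 28, 2, n, c, 18), (22, 28, 2, n, t, 20), (22, 28, 2, n, w, 1), (22, 33, 5, s, a, 25), (22, 33, 5, s, c, 18), (22, 33, 5, s, t, 20), (22, 33, 5, s, w, 1), (22, 37, 2, n, a, 25), (22, 37, 2, n, c, 18), (22, 37, 2, n, t, 20), (22, 37, 2, n, w, 1), (28, 14, 37, w, r, 17), (28, 7, 3, v, r, 17)}.
Joining (U ⨝ T) and P on A yields {(22, 10, 10, n, a, 25, 23), (22, 10, 10, n, a, 25, 31), (22, 10, 10, n, c, 18, 23), (22, 10, 10, n, w, 1, 2), (22, 10, 10, n, w, 1, 26), (22, 28, 2, n, a, 25, 23), (22, 28, 2, n, a, 25, 31), (22, 28, 2, n, c, 18, 23), (22, 28, 2, n, w, 1, 2), (22, 28, 2, n, w, 1, 26), (22, 33, 5, s, a, 25, 23), (22, 33, 5, s, a, 25, 31), (22, 33, 5, s, c, 18, 23), (22, 33, 5, s, w, 1, 2), (22, 33, 5, s, w, 1, 26), (22, 37, 2, n, a, 25, 23), (22, 37, 2, n, a, 25, 31), (22, 37, 2, n, c, 18, 23), (22, 37, 2, n, w, 1, 2), (22, 37, 2, n, w, 1, 26), (28, 14, 37, w, r, 17, 24), (28, 7, 3, v, r, 17, 24)}.
Apply σ_{B ≠ s}; surviving tuples: {(22, 10, 10, n, a, 25, 23), (22, 10, 10, n, a, 25, 31), (22, 10, 10, n, c, 18, 23), (22, 10, 10, n, w, 1, 2), (22, 10, 10, n, w, 1, 26), (22, 28, 2, n, a, 25, 23), (22, 28, 2, n, a, 25, 31), (22, 28, 2, n, c, 18, 23), (22, 28, 2, n, w, 1, 2), (22, 28, 2, n, w, 1, 26), (22, 37, 2, n, a, 25, 23), (22, 37, 2, n, a, 25, 31), (22, 37, 2, n, c, 18, 23), (22, 37, 2, n, w, 1, 2), (22, 37, 2, n, w, 1, 26), (28, 14, 37, w, r, 17, 24), (28, 7, 3, v, r, 17, 24)}
π_{B, D, E} gives {(n, 10, 10), (n, 28, 2), (n, 37, 2), (v, 7, 3), (w, 14, 37)} (12 duplicate(s) eliminated).

{(n, 10, 10), (n, 28, 2), (n, 37, 2), (v, 7, 3), (w, 14, 37)}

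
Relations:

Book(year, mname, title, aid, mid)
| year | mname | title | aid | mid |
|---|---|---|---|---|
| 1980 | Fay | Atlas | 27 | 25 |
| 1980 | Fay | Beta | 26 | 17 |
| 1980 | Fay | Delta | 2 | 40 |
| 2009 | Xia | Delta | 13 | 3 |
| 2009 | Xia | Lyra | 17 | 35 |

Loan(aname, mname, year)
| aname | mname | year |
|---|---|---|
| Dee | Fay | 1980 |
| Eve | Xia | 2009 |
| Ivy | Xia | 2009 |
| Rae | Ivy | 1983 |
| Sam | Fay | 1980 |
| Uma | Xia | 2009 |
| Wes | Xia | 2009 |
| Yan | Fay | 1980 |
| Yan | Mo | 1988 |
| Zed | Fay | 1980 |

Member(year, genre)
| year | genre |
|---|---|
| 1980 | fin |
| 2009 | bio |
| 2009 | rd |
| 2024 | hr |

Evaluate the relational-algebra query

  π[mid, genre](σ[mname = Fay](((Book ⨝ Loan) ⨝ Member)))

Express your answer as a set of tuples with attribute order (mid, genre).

{(17, fin), (25, fin), (40, fin)}

Natural join on year, mname: {(1980, Fay, Atlas, 27, 25, Dee), (1980, Fay, Atlas, 27, 25, Sam), (1980, Fay, Atlas, 27, 25, Yan), (1980, Fay, Atlas, 27, 25, Zed), (1980, Fay, Beta, 26, 17, Dee), (1980, Fay, Beta, 26, 17, Sam), (1980, Fay, Beta, 26, 17, Yan), (1980, Fay, Beta, 26, 17, Zed), (1980, Fay, Delta, 2, 40, Dee), (1980, Fay, Delta, 2, 40, Sam), (1980, Fay, Delta, 2, 40, Yan), (1980, Fay, Delta, 2, 40, Zed), (2009, Xia, Delta, 13, 3, Eve), (2009, Xia, Delta, 13, 3, Ivy), (2009, Xia, Delta, 13, 3, Uma), (2009, Xia, Delta, 13, 3, Wes), (2009, Xia, Lyra, 17, 35, Eve), (2009, Xia, Lyra, 17, 35, Ivy), (2009, Xia, Lyra, 17, 35, Uma), (2009, Xia, Lyra, 17, 35, Wes)}
Natural join on year: {(1980, Fay, Atlas, 27, 25, Dee, fin), (1980, Fay, Atlas, 27, 25, Sam, fin), (1980, Fay, Atlas, 27, 25, Yan, fin), (1980, Fay, Atlas, 27, 25, Zed, fin), (1980, Fay, Beta, 26, 17, Dee, fin), (1980, Fay, Beta, 26, 17, Sam, fin), (1980, Fay, Beta, 26, 17, Yan, fin), (1980, Fay, Beta, 26, 17, Zed, fin), (1980, Fay, Delta, 2, 40, Dee, fin), (1980, Fay, Delta, 2, 40, Sam, fin), (1980, Fay, Delta, 2, 40, Yan, fin), (1980, Fay, Delta, 2, 40, Zed, fin), (2009, Xia, Delta, 13, 3, Eve, bio), (2009, Xia, Delta, 13, 3, Eve, rd), (2009, Xia, Delta, 13, 3, Ivy, bio), (2009, Xia, Delta, 13, 3, Ivy, rd), (2009, Xia, Delta, 13, 3, Uma, bio), (2009, Xia, Delta, 13, 3, Uma, rd), (2009, Xia, Delta, 13, 3, Wes, bio), (2009, Xia, Delta, 13, 3, Wes, rd), (2009, Xia, Lyra, 17, 35, Eve, bio), (2009, Xia, Lyra, 17, 35, Eve, rd), (2009, Xia, Lyra, 17, 35, Ivy, bio), (2009, Xia, Lyra, 17, 35, Ivy, rd), (2009, Xia, Lyra, 17, 35, Uma, bio), (2009, Xia, Lyra, 17, 35, Uma, rd), (2009, Xia, Lyra, 17, 35, Wes, bio), (2009, Xia, Lyra, 17, 35, Wes, rd)}
Apply σ_{mname = Fay}; surviving tuples: {(1980, Fay, Atlas, 27, 25, Dee, fin), (1980, Fay, Atlas, 27, 25, Sam, fin), (1980, Fay, Atlas, 27, 25, Yan, fin), (1980, Fay, Atlas, 27, 25, Zed, fin), (1980, Fay, Beta, 26, 17, Dee, fin), (1980, Fay, Beta, 26, 17, Sam, fin), (1980, Fay, Beta, 26, 17, Yan, fin), (1980, Fay, Beta, 26, 17, Zed, fin), (1980, Fay, Delta, 2, 40, Dee, fin), (1980, Fay, Delta, 2, 40, Sam, fin), (1980, Fay, Delta, 2, 40, Yan, fin), (1980, Fay, Delta, 2, 40, Zed, fin)}
π_{mid, genre} gives {(17, fin), (25, fin), (40, fin)} (9 duplicate(s) eliminated).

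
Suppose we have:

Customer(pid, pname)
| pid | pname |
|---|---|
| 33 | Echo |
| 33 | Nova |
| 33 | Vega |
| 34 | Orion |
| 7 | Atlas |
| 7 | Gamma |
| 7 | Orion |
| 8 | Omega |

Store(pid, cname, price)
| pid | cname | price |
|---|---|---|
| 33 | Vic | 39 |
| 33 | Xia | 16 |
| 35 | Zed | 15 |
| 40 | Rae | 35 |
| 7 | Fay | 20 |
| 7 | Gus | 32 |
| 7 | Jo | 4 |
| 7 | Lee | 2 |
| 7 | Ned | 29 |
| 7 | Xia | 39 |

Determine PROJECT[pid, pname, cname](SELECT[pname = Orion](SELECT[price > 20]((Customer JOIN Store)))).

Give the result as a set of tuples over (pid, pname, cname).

{(7, Orion, Gus), (7, Orion, Ned), (7, Orion, Xia)}

Natural join on pid: {(33, Echo, Vic, 39), (33, Echo, Xia, 16), (33, Nova, Vic, 39), (33, Nova, Xia, 16), (33, Vega, Vic, 39), (33, Vega, Xia, 16), (7, Atlas, Fay, 20), (7, Atlas, Gus, 32), (7, Atlas, Jo, 4), (7, Atlas, Lee, 2), (7, Atlas, Ned, 29), (7, Atlas, Xia, 39), (7, Gamma, Fay, 20), (7, Gamma, Gus, 32), (7, Gamma, Jo, 4), (7, Gamma, Lee, 2), (7, Gamma, Ned, 29), (7, Gamma, Xia, 39), (7, Orion, Fay, 20), (7, Orion, Gus, 32), (7, Orion, Jo, 4), (7, Orion, Lee, 2), (7, Orion, Ned, 29), (7, Orion, Xia, 39)}
Selection price > 20: {(33, Echo, Vic, 39), (33, Nova, Vic, 39), (33, Vega, Vic, 39), (7, Atlas, Gus, 32), (7, Atlas, Ned, 29), (7, Atlas, Xia, 39), (7, Gamma, Gus, 32), (7, Gamma, Ned, 29), (7, Gamma, Xia, 39), (7, Orion, Gus, 32), (7, Orion, Ned, 29), (7, Orion, Xia, 39)}
Selection pname = Orion: {(7, Orion, Gus, 32), (7, Orion, Ned, 29), (7, Orion, Xia, 39)}
π[pid, pname, cname]: project onto (pid, pname, cname) → {(7, Orion, Gus), (7, Orion, Ned), (7, Orion, Xia)}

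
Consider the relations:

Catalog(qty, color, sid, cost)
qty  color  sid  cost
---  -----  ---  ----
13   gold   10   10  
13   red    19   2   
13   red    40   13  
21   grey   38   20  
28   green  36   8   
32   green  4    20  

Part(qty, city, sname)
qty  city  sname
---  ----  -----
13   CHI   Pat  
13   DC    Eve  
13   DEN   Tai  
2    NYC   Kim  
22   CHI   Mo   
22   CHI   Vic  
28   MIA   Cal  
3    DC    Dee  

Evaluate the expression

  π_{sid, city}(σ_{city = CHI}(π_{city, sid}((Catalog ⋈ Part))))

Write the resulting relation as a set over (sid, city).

{(10, CHI), (19, CHI), (40, CHI)}

Natural join on qty: {(13, gold, 10, 10, CHI, Pat), (13, gold, 10, 10, DC, Eve), (13, gold, 10, 10, DEN, Tai), (13, red, 19, 2, CHI, Pat), (13, red, 19, 2, DC, Eve), (13, red, 19, 2, DEN, Tai), (13, red, 40, 13, CHI, Pat), (13, red, 40, 13, DC, Eve), (13, red, 40, 13, DEN, Tai), (28, green, 36, 8, MIA, Cal)}
Keep only column(s) city, sid: {(CHI, 10), (CHI, 19), (CHI, 40), (DC, 10), (DC, 19), (DC, 40), (DEN, 10), (DEN, 19), (DEN, 40), (MIA, 36)}
Apply σ_{city = CHI}; surviving tuples: {(CHI, 10), (CHI, 19), (CHI, 40)}
Keep only column(s) sid, city: {(10, CHI), (19, CHI), (40, CHI)}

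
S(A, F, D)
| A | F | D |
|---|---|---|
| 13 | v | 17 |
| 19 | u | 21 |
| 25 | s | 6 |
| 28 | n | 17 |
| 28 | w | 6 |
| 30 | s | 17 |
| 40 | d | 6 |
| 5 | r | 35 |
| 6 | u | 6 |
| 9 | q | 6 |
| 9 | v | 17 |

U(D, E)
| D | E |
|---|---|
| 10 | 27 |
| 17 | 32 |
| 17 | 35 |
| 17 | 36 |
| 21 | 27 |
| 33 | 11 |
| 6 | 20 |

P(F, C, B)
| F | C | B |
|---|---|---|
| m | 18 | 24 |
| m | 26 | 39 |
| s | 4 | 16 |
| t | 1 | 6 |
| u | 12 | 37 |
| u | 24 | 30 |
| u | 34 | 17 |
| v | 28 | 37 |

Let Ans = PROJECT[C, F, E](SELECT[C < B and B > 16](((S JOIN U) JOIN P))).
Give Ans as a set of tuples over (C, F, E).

Natural join on D: {(13, v, 17, 32), (13, v, 17, 35), (13, v, 17, 36), (19, u, 21, 27), (25, s, 6, 20), (28, n, 17, 32), (28, n, 17, 35), (28, n, 17, 36), (28, w, 6, 20), (30, s, 17, 32), (30, s, 17, 35), (30, s, 17, 36), (40, d, 6, 20), (6, u, 6, 20), (9, q, 6, 20), (9, v, 17, 32), (9, v, 17, 35), (9, v, 17, 36)}
Natural join on F: {(13, v, 17, 32, 28, 37), (13, v, 17, 35, 28, 37), (13, v, 17, 36, 28, 37), (19, u, 21, 27, 12, 37), (19, u, 21, 27, 24, 30), (19, u, 21, 27, 34, 17), (25, s, 6, 20, 4, 16), (30, s, 17, 32, 4, 16), (30, s, 17, 35, 4, 16), (30, s, 17, 36, 4, 16), (6, u, 6, 20, 12, 37), (6, u, 6, 20, 24, 30), (6, u, 6, 20, 34, 17), (9, v, 17, 32, 28, 37), (9, v, 17, 35, 28, 37), (9, v, 17, 36, 28, 37)}
Filtering on C < B and B > 16 leaves {(13, v, 17, 32, 28, 37), (13, v, 17, 35, 28, 37), (13, v, 17, 36, 28, 37), (19, u, 21, 27, 12, 37), (19, u, 21, 27, 24, 30), (6, u, 6, 20, 12, 37), (6, u, 6, 20, 24, 30), (9, v, 17, 32, 28, 37), (9, v, 17, 35, 28, 37), (9, v, 17, 36, 28, 37)}.
Projecting to C, F, E (3 duplicate(s) eliminated): {(12, u, 20), (12, u, 27), (24, u, 20), (24, u, 27), (28, v, 32), (28, v, 35), (28, v, 36)}

{(12, u, 20), (12, u, 27), (24, u, 20), (24, u, 27), (28, v, 32), (28, v, 35), (28, v, 36)}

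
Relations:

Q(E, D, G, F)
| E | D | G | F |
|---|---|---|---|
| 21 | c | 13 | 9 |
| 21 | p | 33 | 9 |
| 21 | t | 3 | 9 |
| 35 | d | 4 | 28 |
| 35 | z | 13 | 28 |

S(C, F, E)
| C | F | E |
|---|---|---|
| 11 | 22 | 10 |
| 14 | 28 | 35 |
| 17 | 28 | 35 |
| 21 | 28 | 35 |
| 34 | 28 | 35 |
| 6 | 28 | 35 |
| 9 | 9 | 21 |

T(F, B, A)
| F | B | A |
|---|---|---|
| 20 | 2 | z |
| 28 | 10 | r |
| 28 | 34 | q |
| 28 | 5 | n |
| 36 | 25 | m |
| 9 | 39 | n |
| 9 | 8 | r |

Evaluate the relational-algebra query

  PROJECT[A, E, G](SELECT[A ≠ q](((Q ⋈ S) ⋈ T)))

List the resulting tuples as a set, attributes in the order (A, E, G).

{(n, 21, 13), (n, 21, 3), (n, 21, 33), (n, 35, 13), (n, 35, 4), (r, 21, 13), (r, 21, 3), (r, 21, 33), (r, 35, 13), (r, 35, 4)}

Joining Q and S on E, F yields {(21, c, 13, 9, 9), (21, p, 33, 9, 9), (21, t, 3, 9, 9), (35, d, 4, 28, 14), (35, d, 4, 28, 17), (35, d, 4, 28, 21), (35, d, 4, 28, 34), (35, d, 4, 28, 6), (35, z, 13, 28, 14), (35, z, 13, 28, 17), (35, z, 13, 28, 21), (35, z, 13, 28, 34), (35, z, 13, 28, 6)}.
Joining (Q ⋈ S) and T on F yields {(21, c, 13, 9, 9, 39, n), (21, c, 13, 9, 9, 8, r), (21, p, 33, 9, 9, 39, n), (21, p, 33, 9, 9, 8, r), (21, t, 3, 9, 9, 39, n), (21, t, 3, 9, 9, 8, r), (35, d, 4, 28, 14, 10, r), (35, d, 4, 28, 14, 34, q), (35, d, 4, 28, 14, 5, n), (35, d, 4, 28, 17, 10, r), (35, d, 4, 28, 17, 34, q), (35, d, 4, 28, 17, 5, n), (35, d, 4, 28, 21, 10, r), (35, d, 4, 28, 21, 34, q), (35, d, 4, 28, 21, 5, n), (35, d, 4, 28, 34, 10, r), (35, d, 4, 28, 34, 34, q), (35, d, 4, 28, 34, 5, n), (35, d, 4, 28, 6, 10, r), (35, d, 4, 28, 6, 34, q), (35, d, 4, 28, 6, 5, n), (35, z, 13, 28, 14, 10, r), (35, z, 13, 28, 14, 34, q), (35, z, 13, 28, 14, 5, n), (35, z, 13, 28, 17, 10, r), (35, z, 13, 28, 17, 34, q), (35, z, 13, 28, 17, 5, n), (35, z, 13, 28, 21, 10, r), (35, z, 13, 28, 21, 34, q), (35, z, 13, 28, 21, 5, n), (35, z, 13, 28, 34, 10, r), (35, z, 13, 28, 34, 34, q), (35, z, 13, 28, 34, 5, n), (35, z, 13, 28, 6, 10, r), (35, z, 13, 28, 6, 34, q), (35, z, 13, 28, 6, 5, n)}.
Apply σ_{A ≠ q}; surviving tuples: {(21, c, 13, 9, 9, 39, n), (21, c, 13, 9, 9, 8, r), (21, p, 33, 9, 9, 39, n), (21, p, 33, 9, 9, 8, r), (21, t, 3, 9, 9, 39, n), (21, t, 3, 9, 9, 8, r), (35, d, 4, 28, 14, 10, r), (35, d, 4, 28, 14, 5, n), (35, d, 4, 28, 17, 10, r), (35, d, 4, 28, 17, 5, n), (35, d, 4, 28, 21, 10, r), (35, d, 4, 28, 21, 5, n), (35, d, 4, 28, 34, 10, r), (35, d, 4, 28, 34, 5, n), (35, d, 4, 28, 6, 10, r), (35, d, 4, 28, 6, 5, n), (35, z, 13, 28, 14, 10, r), (35, z, 13, 28, 14, 5, n), (35, z, 13, 28, 17, 10, r), (35, z, 13, 28, 17, 5, n), (35, z, 13, 28, 21, 10, r), (35, z, 13, 28, 21, 5, n), (35, z, 13, 28, 34, 10, r), (35, z, 13, 28, 34, 5, n), (35, z, 13, 28, 6, 10, r), (35, z, 13, 28, 6, 5, n)}
π_{A, E, G} gives {(n, 21, 13), (n, 21, 3), (n, 21, 33), (n, 35, 13), (n, 35, 4), (r, 21, 13), (r, 21, 3), (r, 21, 33), (r, 35, 13), (r, 35, 4)} (16 duplicate(s) eliminated).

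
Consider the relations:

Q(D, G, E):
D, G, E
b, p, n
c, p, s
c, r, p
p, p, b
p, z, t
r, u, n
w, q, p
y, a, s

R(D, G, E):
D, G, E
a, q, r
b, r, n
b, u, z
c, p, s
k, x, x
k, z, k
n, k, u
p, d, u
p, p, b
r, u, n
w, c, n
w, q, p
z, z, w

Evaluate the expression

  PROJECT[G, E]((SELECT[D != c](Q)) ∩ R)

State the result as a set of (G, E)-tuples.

σ[D != c]: keep tuples satisfying D != c → {(b, p, n), (p, p, b), (p, z, t), (r, u, n), (w, q, p), (y, a, s)}
Set intersection of the two operands is {(p, p, b), (r, u, n), (w, q, p)}.
Projecting to G, E: {(p, b), (q, p), (u, n)}

{(p, b), (q, p), (u, n)}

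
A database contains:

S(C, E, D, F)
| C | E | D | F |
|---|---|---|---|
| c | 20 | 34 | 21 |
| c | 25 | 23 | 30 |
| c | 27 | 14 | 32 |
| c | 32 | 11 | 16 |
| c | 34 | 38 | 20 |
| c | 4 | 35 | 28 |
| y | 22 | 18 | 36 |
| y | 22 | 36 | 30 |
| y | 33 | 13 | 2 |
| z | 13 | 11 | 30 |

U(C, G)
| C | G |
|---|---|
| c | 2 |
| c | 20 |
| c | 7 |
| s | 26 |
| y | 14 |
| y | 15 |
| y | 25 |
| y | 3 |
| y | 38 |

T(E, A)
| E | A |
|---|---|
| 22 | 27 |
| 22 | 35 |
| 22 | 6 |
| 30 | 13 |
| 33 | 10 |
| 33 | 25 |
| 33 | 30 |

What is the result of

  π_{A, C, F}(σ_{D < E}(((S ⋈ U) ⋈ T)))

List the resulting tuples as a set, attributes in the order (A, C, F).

S ⋈ U (natural join on C): {(c, 20, 34, 21, 2), (c, 20, 34, 21, 20), (c, 20, 34, 21, 7), (c, 25, 23, 30, 2), (c, 25, 23, 30, 20), (c, 25, 23, 30, 7), (c, 27, 14, 32, 2), (c, 27, 14, 32, 20), (c, 27, 14, 32, 7), (c, 32, 11, 16, 2), (c, 32, 11, 16, 20), (c, 32, 11, 16, 7), (c, 34, 38, 20, 2), (c, 34, 38, 20, 20), (c, 34, 38, 20, 7), (c, 4, 35, 28, 2), (c, 4, 35, 28, 20), (c, 4, 35, 28, 7), (y, 22, 18, 36, 14), (y, 22, 18, 36, 15), (y, 22, 18, 36, 25), (y, 22, 18, 36, 3), (y, 22, 18, 36, 38), (y, 22, 36, 30, 14), (y, 22, 36, 30, 15), (y, 22, 36, 30, 25), (y, 22, 36, 30, 3), (y, 22, 36, 30, 38), (y, 33, 13, 2, 14), (y, 33, 13, 2, 15), (y, 33, 13, 2, 25), (y, 33, 13, 2, 3), (y, 33, 13, 2, 38)}
(S ⋈ U) ⋈ T (natural join on E): {(y, 22, 18, 36, 14, 27), (y, 22, 18, 36, 14, 35), (y, 22, 18, 36, 14, 6), (y, 22, 18, 36, 15, 27), (y, 22, 18, 36, 15, 35), (y, 22, 18, 36, 15, 6), (y, 22, 18, 36, 25, 27), (y, 22, 18, 36, 25, 35), (y, 22, 18, 36, 25, 6), (y, 22, 18, 36, 3, 27), (y, 22, 18, 36, 3, 35), (y, 22, 18, 36, 3, 6), (y, 22, 18, 36, 38, 27), (y, 22, 18, 36, 38, 35), (y, 22, 18, 36, 38, 6), (y, 22, 36, 30, 14, 27), (y, 22, 36, 30, 14, 35), (y, 22, 36, 30, 14, 6), (y, 22, 36, 30, 15, 27), (y, 22, 36, 30, 15, 35), (y, 22, 36, 30, 15, 6), (y, 22, 36, 30, 25, 27), (y, 22, 36, 30, 25, 35), (y, 22, 36, 30, 25, 6), (y, 22, 36, 30, 3, 27), (y, 22, 36, 30, 3, 35), (y, 22, 36, 30, 3, 6), (y, 22, 36, 30, 38, 27), (y, 22, 36, 30, 38, 35), (y, 22, 36, 30, 38, 6), (y, 33, 13, 2, 14, 10), (y, 33, 13, 2, 14, 25), (y, 33, 13, 2, 14, 30), (y, 33, 13, 2, 15, 10), (y, 33, 13, 2, 15, 25), (y, 33, 13, 2, 15, 30), (y, 33, 13, 2, 25, 10), (y, 33, 13, 2, 25, 25), (y, 33, 13, 2, 25, 30), (y, 33, 13, 2, 3, 10), (y, 33, 13, 2, 3, 25), (y, 33, 13, 2, 3, 30), (y, 33, 13, 2, 38, 10), (y, 33, 13, 2, 38, 25), (y, 33, 13, 2, 38, 30)}
Filtering on D < E leaves {(y, 22, 18, 36, 14, 27), (y, 22, 18, 36, 14, 35), (y, 22, 18, 36, 14, 6), (y, 22, 18, 36, 15, 27), (y, 22, 18, 36, 15, 35), (y, 22, 18, 36, 15, 6), (y, 22, 18, 36, 25, 27), (y, 22, 18, 36, 25, 35), (y, 22, 18, 36, 25, 6), (y, 22, 18, 36, 3, 27), (y, 22, 18, 36, 3, 35), (y, 22, 18, 36, 3, 6), (y, 22, 18, 36, 38, 27), (y, 22, 18, 36, 38, 35), (y, 22, 18, 36, 38, 6), (y, 33, 13, 2, 14, 10), (y, 33, 13, 2, 14, 25), (y, 33, 13, 2, 14, 30), (y, 33, 13, 2, 15, 10), (y, 33, 13, 2, 15, 25), (y, 33, 13, 2, 15, 30), (y, 33, 13, 2, 25, 10), (y, 33, 13, 2, 25, 25), (y, 33, 13, 2, 25, 30), (y, 33, 13, 2, 3, 10), (y, 33, 13, 2, 3, 25), (y, 33, 13, 2, 3, 30), (y, 33, 13, 2, 38, 10), (y, 33, 13, 2, 38, 25), (y, 33, 13, 2, 38, 30)}.
π_{A, C, F} gives {(10, y, 2), (25, y, 2), (27, y, 36), (30, y, 2), (35, y, 36), (6, y, 36)} (24 duplicate(s) eliminated).

{(10, y, 2), (25, y, 2), (27, y, 36), (30, y, 2), (35, y, 36), (6, y, 36)}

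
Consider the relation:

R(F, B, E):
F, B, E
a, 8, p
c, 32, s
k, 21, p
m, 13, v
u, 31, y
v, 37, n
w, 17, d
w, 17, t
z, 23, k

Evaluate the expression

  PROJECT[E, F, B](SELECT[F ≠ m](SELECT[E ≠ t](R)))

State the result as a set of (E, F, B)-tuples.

{(d, w, 17), (k, z, 23), (n, v, 37), (p, a, 8), (p, k, 21), (s, c, 32), (y, u, 31)}

Apply σ_{E ≠ t}; surviving tuples: {(a, 8, p), (c, 32, s), (k, 21, p), (m, 13, v), (u, 31, y), (v, 37, n), (w, 17, d), (z, 23, k)}
Apply σ_{F ≠ m}; surviving tuples: {(a, 8, p), (c, 32, s), (k, 21, p), (u, 31, y), (v, 37, n), (w, 17, d), (z, 23, k)}
π[E, F, B]: project onto (E, F, B) → {(d, w, 17), (k, z, 23), (n, v, 37), (p, a, 8), (p, k, 21), (s, c, 32), (y, u, 31)}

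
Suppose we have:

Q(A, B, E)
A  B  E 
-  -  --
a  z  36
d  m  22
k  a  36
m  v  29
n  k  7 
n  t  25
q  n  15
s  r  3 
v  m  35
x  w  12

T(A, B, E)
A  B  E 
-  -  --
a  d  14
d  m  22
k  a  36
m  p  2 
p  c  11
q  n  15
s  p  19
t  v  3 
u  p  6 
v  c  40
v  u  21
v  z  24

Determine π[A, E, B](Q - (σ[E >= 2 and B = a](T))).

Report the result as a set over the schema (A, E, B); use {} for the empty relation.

Selection E >= 2 and B = a: {(k, a, 36)}
Set difference of the two operands is {(a, z, 36), (d, m, 22), (m, v, 29), (n, k, 7), (n, t, 25), (q, n, 15), (s, r, 3), (v, m, 35), (x, w, 12)}.
π[A, E, B]: project onto (A, E, B) → {(a, 36, z), (d, 22, m), (m, 29, v), (n, 25, t), (n, 7, k), (q, 15, n), (s, 3, r), (v, 35, m), (x, 12, w)}

{(a, 36, z), (d, 22, m), (m, 29, v), (n, 25, t), (n, 7, k), (q, 15, n), (s, 3, r), (v, 35, m), (x, 12, w)}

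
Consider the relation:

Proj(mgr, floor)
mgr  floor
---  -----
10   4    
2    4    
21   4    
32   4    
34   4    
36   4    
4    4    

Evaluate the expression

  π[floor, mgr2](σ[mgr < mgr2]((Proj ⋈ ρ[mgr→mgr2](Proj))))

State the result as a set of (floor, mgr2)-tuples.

{(4, 10), (4, 21), (4, 32), (4, 34), (4, 36), (4, 4)}

ρ[mgr→mgr2]: schema becomes (mgr2, floor); tuples unchanged.
Joining Proj and ρ[mgr→mgr2](Proj) on floor yields {(10, 4, 10), (10, 4, 2), (10, 4, 21), (10, 4, 32), (10, 4, 34), (10, 4, 36), (10, 4, 4), (2, 4, 10), (2, 4, 2), (2, 4, 21), (2, 4, 32), (2, 4, 34), (2, 4, 36), (2, 4, 4), (21, 4, 10), (21, 4, 2), (21, 4, 21), (21, 4, 32), (21, 4, 34), (21, 4, 36), (21, 4, 4), (32, 4, 10), (32, 4, 2), (32, 4, 21), (32, 4, 32), (32, 4, 34), (32, 4, 36), (32, 4, 4), (34, 4, 10), (34, 4, 2), (34, 4, 21), (34, 4, 32), (34, 4, 34), (34, 4, 36), (34, 4, 4), (36, 4, 10), (36, 4, 2), (36, 4, 21), (36, 4, 32), (36, 4, 34), (36, 4, 36), (36, 4, 4), (4, 4, 10), (4, 4, 2), (4, 4, 21), (4, 4, 32), (4, 4, 34), (4, 4, 36), (4, 4, 4)}.
Filtering on mgr < mgr2 leaves {(10, 4, 21), (10, 4, 32), (10, 4, 34), (10, 4, 36), (2, 4, 10), (2, 4, 21), (2, 4, 32), (2, 4, 34), (2, 4, 36), (2, 4, 4), (21, 4, 32), (21, 4, 34), (21, 4, 36), (32, 4, 34), (32, 4, 36), (34, 4, 36), (4, 4, 10), (4, 4, 21), (4, 4, 32), (4, 4, 34), (4, 4, 36)}.
Projecting to floor, mgr2 (15 duplicate(s) eliminated): {(4, 10), (4, 21), (4, 32), (4, 34), (4, 36), (4, 4)}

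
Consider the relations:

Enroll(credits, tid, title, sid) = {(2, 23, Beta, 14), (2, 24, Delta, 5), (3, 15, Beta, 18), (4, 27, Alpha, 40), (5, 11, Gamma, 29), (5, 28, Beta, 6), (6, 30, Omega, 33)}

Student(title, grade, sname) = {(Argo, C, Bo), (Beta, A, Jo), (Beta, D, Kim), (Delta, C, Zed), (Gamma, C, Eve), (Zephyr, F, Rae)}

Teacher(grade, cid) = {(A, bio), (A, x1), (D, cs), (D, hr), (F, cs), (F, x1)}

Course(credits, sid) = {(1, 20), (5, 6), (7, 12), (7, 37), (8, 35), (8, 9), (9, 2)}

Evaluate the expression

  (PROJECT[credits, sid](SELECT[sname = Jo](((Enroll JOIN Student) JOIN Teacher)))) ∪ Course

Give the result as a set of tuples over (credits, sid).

Joining Enroll and Student on title yields {(2, 23, Beta, 14, A, Jo), (2, 23, Beta, 14, D, Kim), (2, 24, Delta, 5, C, Zed), (3, 15, Beta, 18, A, Jo), (3, 15, Beta, 18, D, Kim), (5, 11, Gamma, 29, C, Eve), (5, 28, Beta, 6, A, Jo), (5, 28, Beta, 6, D, Kim)}.
Joining (Enroll JOIN Student) and Teacher on grade yields {(2, 23, Beta, 14, A, Jo, bio), (2, 23, Beta, 14, A, Jo, x1), (2, 23, Beta, 14, D, Kim, cs), (2, 23, Beta, 14, D, Kim, hr), (3, 15, Beta, 18, A, Jo, bio), (3, 15, Beta, 18, A, Jo, x1), (3, 15, Beta, 18, D, Kim, cs), (3, 15, Beta, 18, D, Kim, hr), (5, 28, Beta, 6, A, Jo, bio), (5, 28, Beta, 6, A, Jo, x1), (5, 28, Beta, 6, D, Kim, cs), (5, 28, Beta, 6, D, Kim, hr)}.
Selection sname = Jo: {(2, 23, Beta, 14, A, Jo, bio), (2, 23, Beta, 14, A, Jo, x1), (3, 15, Beta, 18, A, Jo, bio), (3, 15, Beta, 18, A, Jo, x1), (5, 28, Beta, 6, A, Jo, bio), (5, 28, Beta, 6, A, Jo, x1)}
π_{credits, sid} gives {(2, 14), (3, 18), (5, 6)} (3 duplicate(s) eliminated).
Union: {(2, 14), (3, 18), (5, 6)} with {(1, 20), (5, 6), (7, 12), (7, 37), (8, 35), (8, 9), (9, 2)} → {(1, 20), (2, 14), (3, 18), (5, 6), (7, 12), (7, 37), (8, 35), (8, 9), (9, 2)}

{(1, 20), (2, 14), (3, 18), (5, 6), (7, 12), (7, 37), (8, 35), (8, 9), (9, 2)}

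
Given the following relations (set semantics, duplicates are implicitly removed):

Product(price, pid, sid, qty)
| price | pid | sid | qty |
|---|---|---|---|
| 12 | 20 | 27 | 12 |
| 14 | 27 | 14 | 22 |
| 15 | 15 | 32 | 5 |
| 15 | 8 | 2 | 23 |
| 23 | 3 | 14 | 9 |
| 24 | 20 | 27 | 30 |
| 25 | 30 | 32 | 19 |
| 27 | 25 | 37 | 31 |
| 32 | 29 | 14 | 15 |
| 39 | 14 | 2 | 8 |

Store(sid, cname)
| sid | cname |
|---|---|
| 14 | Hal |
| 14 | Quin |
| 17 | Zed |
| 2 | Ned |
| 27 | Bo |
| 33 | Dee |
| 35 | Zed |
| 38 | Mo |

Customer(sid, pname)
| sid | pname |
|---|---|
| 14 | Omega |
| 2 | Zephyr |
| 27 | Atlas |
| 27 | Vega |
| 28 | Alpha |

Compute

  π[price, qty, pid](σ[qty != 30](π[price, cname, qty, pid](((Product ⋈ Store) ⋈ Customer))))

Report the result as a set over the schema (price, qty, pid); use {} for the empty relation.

{(12, 12, 20), (14, 22, 27), (15, 23, 8), (23, 9, 3), (32, 15, 29), (39, 8, 14)}

Product ⋈ Store (natural join on sid): {(12, 20, 27, 12, Bo), (14, 27, 14, 22, Hal), (14, 27, 14, 22, Quin), (15, 8, 2, 23, Ned), (23, 3, 14, 9, Hal), (23, 3, 14, 9, Quin), (24, 20, 27, 30, Bo), (32, 29, 14, 15, Hal), (32, 29, 14, 15, Quin), (39, 14, 2, 8, Ned)}
(Product ⋈ Store) ⋈ Customer (natural join on sid): {(12, 20, 27, 12, Bo, Atlas), (12, 20, 27, 12, Bo, Vega), (14, 27, 14, 22, Hal, Omega), (14, 27, 14, 22, Quin, Omega), (15, 8, 2, 23, Ned, Zephyr), (23, 3, 14, 9, Hal, Omega), (23, 3, 14, 9, Quin, Omega), (24, 20, 27, 30, Bo, Atlas), (24, 20, 27, 30, Bo, Vega), (32, 29, 14, 15, Hal, Omega), (32, 29, 14, 15, Quin, Omega), (39, 14, 2, 8, Ned, Zephyr)}
π_{price, cname, qty, pid} gives {(12, Bo, 12, 20), (14, Hal, 22, 27), (14, Quin, 22, 27), (15, Ned, 23, 8), (23, Hal, 9, 3), (23, Quin, 9, 3), (24, Bo, 30, 20), (32, Hal, 15, 29), (32, Quin, 15, 29), (39, Ned, 8, 14)} (2 duplicate(s) eliminated).
Filtering on qty != 30 leaves {(12, Bo, 12, 20), (14, Hal, 22, 27), (14, Quin, 22, 27), (15, Ned, 23, 8), (23, Hal, 9, 3), (23, Quin, 9, 3), (32, Hal, 15, 29), (32, Quin, 15, 29), (39, Ned, 8, 14)}.
π_{price, qty, pid} gives {(12, 12, 20), (14, 22, 27), (15, 23, 8), (23, 9, 3), (32, 15, 29), (39, 8, 14)} (3 duplicate(s) eliminated).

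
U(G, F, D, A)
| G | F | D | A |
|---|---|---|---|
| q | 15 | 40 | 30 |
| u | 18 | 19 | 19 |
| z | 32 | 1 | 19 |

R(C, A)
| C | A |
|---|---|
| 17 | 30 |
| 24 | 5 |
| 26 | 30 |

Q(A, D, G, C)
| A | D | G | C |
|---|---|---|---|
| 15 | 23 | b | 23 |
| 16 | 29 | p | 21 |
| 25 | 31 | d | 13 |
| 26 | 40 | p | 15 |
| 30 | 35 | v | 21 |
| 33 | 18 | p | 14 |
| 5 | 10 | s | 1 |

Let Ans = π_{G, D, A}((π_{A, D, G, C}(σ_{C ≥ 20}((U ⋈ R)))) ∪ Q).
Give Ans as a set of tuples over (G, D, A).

Natural join on A: {(q, 15, 40, 30, 17), (q, 15, 40, 30, 26)}
Filtering on C ≥ 20 leaves {(q, 15, 40, 30, 26)}.
Keep only column(s) A, D, G, C: {(30, 40, q, 26)}
Set union of the two operands is {(15, 23, b, 23), (16, 29, p, 21), (25, 31, d, 13), (26, 40, p, 15), (30, 35, v, 21), (30, 40, q, 26), (33, 18, p, 14), (5, 10, s, 1)}.
Keep only column(s) G, D, A: {(b, 23, 15), (d, 31, 25), (p, 18, 33), (p, 29, 16), (p, 40, 26), (q, 40, 30), (s, 10, 5), (v, 35, 30)}

{(b, 23, 15), (d, 31, 25), (p, 18, 33), (p, 29, 16), (p, 40, 26), (q, 40, 30), (s, 10, 5), (v, 35, 30)}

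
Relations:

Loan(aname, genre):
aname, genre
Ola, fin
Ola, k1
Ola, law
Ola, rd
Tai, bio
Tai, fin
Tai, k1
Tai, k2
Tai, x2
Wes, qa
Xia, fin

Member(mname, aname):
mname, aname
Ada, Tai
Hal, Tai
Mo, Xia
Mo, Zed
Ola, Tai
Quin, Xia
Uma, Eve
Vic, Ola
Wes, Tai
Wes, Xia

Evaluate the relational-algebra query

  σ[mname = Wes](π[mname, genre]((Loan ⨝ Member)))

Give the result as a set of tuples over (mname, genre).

Joining Loan and Member on aname yields {(Ola, fin, Vic), (Ola, k1, Vic), (Ola, law, Vic), (Ola, rd, Vic), (Tai, bio, Ada), (Tai, bio, Hal), (Tai, bio, Ola), (Tai, bio, Wes), (Tai, fin, Ada), (Tai, fin, Hal), (Tai, fin, Ola), (Tai, fin, Wes), (Tai, k1, Ada), (Tai, k1, Hal), (Tai, k1, Ola), (Tai, k1, Wes), (Tai, k2, Ada), (Tai, k2, Hal), (Tai, k2, Ola), (Tai, k2, Wes), (Tai, x2, Ada), (Tai, x2, Hal), (Tai, x2, Ola), (Tai, x2, Wes), (Xia, fin, Mo), (Xia, fin, Quin), (Xia, fin, Wes)}.
π_{mname, genre} gives {(Ada, bio), (Ada, fin), (Ada, k1), (Ada, k2), (Ada, x2), (Hal, bio), (Hal, fin), (Hal, k1), (Hal, k2), (Hal, x2), (Mo, fin), (Ola, bio), (Ola, fin), (Ola, k1), (Ola, k2), (Ola, x2), (Quin, fin), (Vic, fin), (Vic, k1), (Vic, law), (Vic, rd), (Wes, bio), (Wes, fin), (Wes, k1), (Wes, k2), (Wes, x2)} (1 duplicate(s) eliminated).
Selection mname = Wes: {(Wes, bio), (Wes, fin), (Wes, k1), (Wes, k2), (Wes, x2)}

{(Wes, bio), (Wes, fin), (Wes, k1), (Wes, k2), (Wes, x2)}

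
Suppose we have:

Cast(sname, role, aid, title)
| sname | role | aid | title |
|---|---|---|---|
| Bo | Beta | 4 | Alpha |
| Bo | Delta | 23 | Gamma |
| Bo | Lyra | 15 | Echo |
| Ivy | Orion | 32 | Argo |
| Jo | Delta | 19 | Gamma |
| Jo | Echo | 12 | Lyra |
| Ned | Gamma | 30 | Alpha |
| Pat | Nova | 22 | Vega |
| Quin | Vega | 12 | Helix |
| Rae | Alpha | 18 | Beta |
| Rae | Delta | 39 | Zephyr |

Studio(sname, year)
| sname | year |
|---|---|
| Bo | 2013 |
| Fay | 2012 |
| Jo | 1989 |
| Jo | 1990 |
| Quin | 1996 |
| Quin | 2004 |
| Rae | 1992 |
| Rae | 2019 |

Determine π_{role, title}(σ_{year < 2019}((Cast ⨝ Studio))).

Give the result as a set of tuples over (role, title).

{(Alpha, Beta), (Beta, Alpha), (Delta, Gamma), (Delta, Zephyr), (Echo, Lyra), (Lyra, Echo), (Vega, Helix)}

Cast ⋈ Studio (natural join on sname): {(Bo, Beta, 4, Alpha, 2013), (Bo, Delta, 23, Gamma, 2013), (Bo, Lyra, 15, Echo, 2013), (Jo, Delta, 19, Gamma, 1989), (Jo, Delta, 19, Gamma, 1990), (Jo, Echo, 12, Lyra, 1989), (Jo, Echo, 12, Lyra, 1990), (Quin, Vega, 12, Helix, 1996), (Quin, Vega, 12, Helix, 2004), (Rae, Alpha, 18, Beta, 1992), (Rae, Alpha, 18, Beta, 2019), (Rae, Delta, 39, Zephyr, 1992), (Rae, Delta, 39, Zephyr, 2019)}
Filtering on year < 2019 leaves {(Bo, Beta, 4, Alpha, 2013), (Bo, Delta, 23, Gamma, 2013), (Bo, Lyra, 15, Echo, 2013), (Jo, Delta, 19, Gamma, 1989), (Jo, Delta, 19, Gamma, 1990), (Jo, Echo, 12, Lyra, 1989), (Jo, Echo, 12, Lyra, 1990), (Quin, Vega, 12, Helix, 1996), (Quin, Vega, 12, Helix, 2004), (Rae, Alpha, 18, Beta, 1992), (Rae, Delta, 39, Zephyr, 1992)}.
Keep only column(s) role, title (4 duplicate(s) eliminated): {(Alpha, Beta), (Beta, Alpha), (Delta, Gamma), (Delta, Zephyr), (Echo, Lyra), (Lyra, Echo), (Vega, Helix)}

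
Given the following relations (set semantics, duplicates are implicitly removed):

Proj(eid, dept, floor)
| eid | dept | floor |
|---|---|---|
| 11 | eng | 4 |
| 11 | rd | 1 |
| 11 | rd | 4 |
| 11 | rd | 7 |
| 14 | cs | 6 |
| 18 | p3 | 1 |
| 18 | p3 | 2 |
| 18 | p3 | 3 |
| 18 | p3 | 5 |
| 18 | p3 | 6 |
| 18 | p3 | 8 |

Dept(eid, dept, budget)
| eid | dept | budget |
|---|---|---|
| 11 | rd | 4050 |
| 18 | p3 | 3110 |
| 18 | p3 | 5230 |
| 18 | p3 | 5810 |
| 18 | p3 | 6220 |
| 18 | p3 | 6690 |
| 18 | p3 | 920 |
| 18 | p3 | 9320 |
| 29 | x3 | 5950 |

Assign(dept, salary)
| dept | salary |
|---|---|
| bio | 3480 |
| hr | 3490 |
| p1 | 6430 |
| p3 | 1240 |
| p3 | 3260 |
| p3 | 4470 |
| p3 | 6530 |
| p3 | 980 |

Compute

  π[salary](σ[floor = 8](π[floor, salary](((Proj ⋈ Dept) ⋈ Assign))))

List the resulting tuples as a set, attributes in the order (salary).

{1240, 3260, 4470, 6530, 980}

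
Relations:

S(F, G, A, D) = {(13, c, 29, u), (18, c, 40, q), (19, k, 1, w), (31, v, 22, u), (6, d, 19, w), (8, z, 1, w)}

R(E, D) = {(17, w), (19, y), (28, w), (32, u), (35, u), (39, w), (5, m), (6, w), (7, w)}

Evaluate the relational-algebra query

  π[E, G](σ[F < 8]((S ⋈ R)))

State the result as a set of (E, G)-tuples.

{(17, d), (28, d), (39, d), (6, d), (7, d)}

Joining S and R on D yields {(13, c, 29, u, 32), (13, c, 29, u, 35), (19, k, 1, w, 17), (19, k, 1, w, 28), (19, k, 1, w, 39), (19, k, 1, w, 6), (19, k, 1, w, 7), (31, v, 22, u, 32), (31, v, 22, u, 35), (6, d, 19, w, 17), (6, d, 19, w, 28), (6, d, 19, w, 39), (6, d, 19, w, 6), (6, d, 19, w, 7), (8, z, 1, w, 17), (8, z, 1, w, 28), (8, z, 1, w, 39), (8, z, 1, w, 6), (8, z, 1, w, 7)}.
Selection F < 8: {(6, d, 19, w, 17), (6, d, 19, w, 28), (6, d, 19, w, 39), (6, d, 19, w, 6), (6, d, 19, w, 7)}
π_{E, G} gives {(17, d), (28, d), (39, d), (6, d), (7, d)}.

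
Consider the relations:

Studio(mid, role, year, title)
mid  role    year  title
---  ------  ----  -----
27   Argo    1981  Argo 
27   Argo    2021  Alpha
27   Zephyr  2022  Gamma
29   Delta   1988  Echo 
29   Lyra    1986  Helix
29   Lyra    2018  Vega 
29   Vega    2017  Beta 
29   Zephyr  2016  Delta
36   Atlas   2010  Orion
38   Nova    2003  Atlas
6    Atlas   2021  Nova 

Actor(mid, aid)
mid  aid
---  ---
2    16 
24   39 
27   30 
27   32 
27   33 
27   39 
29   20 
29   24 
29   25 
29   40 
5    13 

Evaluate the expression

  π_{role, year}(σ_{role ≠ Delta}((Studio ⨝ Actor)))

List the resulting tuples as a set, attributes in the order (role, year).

Natural join on mid: {(27, Argo, 1981, Argo, 30), (27, Argo, 1981, Argo, 32), (27, Argo, 1981, Argo, 33), (27, Argo, 1981, Argo, 39), (27, Argo, 2021, Alpha, 30), (27, Argo, 2021, Alpha, 32), (27, Argo, 2021, Alpha, 33), (27, Argo, 2021, Alpha, 39), (27, Zephyr, 2022, Gamma, 30), (27, Zephyr, 2022, Gamma, 32), (27, Zephyr, 2022, Gamma, 33), (27, Zephyr, 2022, Gamma, 39), (29, Delta, 1988, Echo, 20), (29, Delta, 1988, Echo, 24), (29, Delta, 1988, Echo, 25), (29, Delta, 1988, Echo, 40), (29, Lyra, 1986, Helix, 20), (29, Lyra, 1986, Helix, 24), (29, Lyra, 1986, Helix, 25), (29, Lyra, 1986, Helix, 40), (29, Lyra, 2018, Vega, 20), (29, Lyra, 2018, Vega, 24), (29, Lyra, 2018, Vega, 25), (29, Lyra, 2018, Vega, 40), (29, Vega, 2017, Beta, 20), (29, Vega, 2017, Beta, 24), (29, Vega, 2017, Beta, 25), (29, Vega, 2017, Beta, 40), (29, Zephyr, 2016, Delta, 20), (29, Zephyr, 2016, Delta, 24), (29, Zephyr, 2016, Delta, 25), (29, Zephyr, 2016, Delta, 40)}
Filtering on role ≠ Delta leaves {(27, Argo, 1981, Argo, 30), (27, Argo, 1981, Argo, 32), (27, Argo, 1981, Argo, 33), (27, Argo, 1981, Argo, 39), (27, Argo, 2021, Alpha, 30), (27, Argo, 2021, Alpha, 32), (27, Argo, 2021, Alpha, 33), (27, Argo, 2021, Alpha, 39), (27, Zephyr, 2022, Gamma, 30), (27, Zephyr, 2022, Gamma, 32), (27, Zephyr, 2022, Gamma, 33), (27, Zephyr, 2022, Gamma, 39), (29, Lyra, 1986, Helix, 20), (29, Lyra, 1986, Helix, 24), (29, Lyra, 1986, Helix, 25), (29, Lyra, 1986, Helix, 40), (29, Lyra, 2018, Vega, 20), (29, Lyra, 2018, Vega, 24), (29, Lyra, 2018, Vega, 25), (29, Lyra, 2018, Vega, 40), (29, Vega, 2017, Beta, 20), (29, Vega, 2017, Beta, 24), (29, Vega, 2017, Beta, 25), (29, Vega, 2017, Beta, 40), (29, Zephyr, 2016, Delta, 20), (29, Zephyr, 2016, Delta, 24), (29, Zephyr, 2016, Delta, 25), (29, Zephyr, 2016, Delta, 40)}.
π_{role, year} gives {(Argo, 1981), (Argo, 2021), (Lyra, 1986), (Lyra, 2018), (Vega, 2017), (Zephyr, 2016), (Zephyr, 2022)} (21 duplicate(s) eliminated).

{(Argo, 1981), (Argo, 2021), (Lyra, 1986), (Lyra, 2018), (Vega, 2017), (Zephyr, 2016), (Zephyr, 2022)}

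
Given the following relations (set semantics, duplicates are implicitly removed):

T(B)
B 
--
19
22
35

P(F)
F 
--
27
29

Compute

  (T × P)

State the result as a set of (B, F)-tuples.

{(19, 27), (19, 29), (22, 27), (22, 29), (35, 27), (35, 29)}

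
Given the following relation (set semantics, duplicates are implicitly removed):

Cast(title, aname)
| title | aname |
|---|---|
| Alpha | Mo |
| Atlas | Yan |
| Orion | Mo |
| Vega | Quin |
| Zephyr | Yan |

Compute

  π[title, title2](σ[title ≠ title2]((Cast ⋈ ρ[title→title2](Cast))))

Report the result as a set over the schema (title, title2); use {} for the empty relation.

{(Alpha, Orion), (Atlas, Zephyr), (Orion, Alpha), (Zephyr, Atlas)}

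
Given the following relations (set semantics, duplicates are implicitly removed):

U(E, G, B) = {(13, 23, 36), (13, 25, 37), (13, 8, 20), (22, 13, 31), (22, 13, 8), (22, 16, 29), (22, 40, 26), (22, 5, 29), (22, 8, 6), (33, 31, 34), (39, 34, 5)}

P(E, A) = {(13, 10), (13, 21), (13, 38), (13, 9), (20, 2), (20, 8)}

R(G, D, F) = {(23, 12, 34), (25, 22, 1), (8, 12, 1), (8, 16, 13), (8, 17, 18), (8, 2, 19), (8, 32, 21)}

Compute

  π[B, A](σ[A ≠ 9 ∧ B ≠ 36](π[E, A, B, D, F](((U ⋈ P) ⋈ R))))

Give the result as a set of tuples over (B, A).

Natural join on E: {(13, 23, 36, 10), (13, 23, 36, 21), (13, 23, 36, 38), (13, 23, 36, 9), (13, 25, 37, 10), (13, 25, 37, 21), (13, 25, 37, 38), (13, 25, 37, 9), (13, 8, 20, 10), (13, 8, 20, 21), (13, 8, 20, 38), (13, 8, 20, 9)}
Natural join on G: {(13, 23, 36, 10, 12, 34), (13, 23, 36, 21, 12, 34), (13, 23, 36, 38, 12, 34), (13, 23, 36, 9, 12, 34), (13, 25, 37, 10, 22, 1), (13, 25, 37, 21, 22, 1), (13, 25, 37, 38, 22, 1), (13, 25, 37, 9, 22, 1), (13, 8, 20, 10, 12, 1), (13, 8, 20, 10, 16, 13), (13, 8, 20, 10, 17, 18), (13, 8, 20, 10, 2, 19), (13, 8, 20, 10, 32, 21), (13, 8, 20, 21, 12, 1), (13, 8, 20, 21, 16, 13), (13, 8, 20, 21, 17, 18), (13, 8, 20, 21, 2, 19), (13, 8, 20, 21, 32, 21), (13, 8, 20, 38, 12, 1), (13, 8, 20, 38, 16, 13), (13, 8, 20, 38, 17, 18), (13, 8, 20, 38, 2, 19), (13, 8, 20, 38, 32, 21), (13, 8, 20, 9, 12, 1), (13, 8, 20, 9, 16, 13), (13, 8, 20, 9, 17, 18), (13, 8, 20, 9, 2, 19), (13, 8, 20, 9, 32, 21)}
π[E, A, B, D, F]: project onto (E, A, B, D, F) → {(13, 10, 20, 12, 1), (13, 10, 20, 16, 13), (13, 10, 20, 17, 18), (13, 10, 20, 2, 19), (13, 10, 20, 32, 21), (13, 10, 36, 12, 34), (13, 10, 37, 22, 1), (13, 21, 20, 12, 1), (13, 21, 20, 16, 13), (13, 21, 20, 17, 18), (13, 21, 20, 2, 19), (13, 21, 20, 32, 21), (13, 21, 36, 12, 34), (13, 21, 37, 22, 1), (13, 38, 20, 12, 1), (13, 38, 20, 16, 13), (13, 38, 20, 17, 18), (13, 38, 20, 2, 19), (13, 38, 20, 32, 21), (13, 38, 36, 12, 34), (13, 38, 37, 22, 1), (13, 9, 20, 12, 1), (13, 9, 20, 16, 13), (13, 9, 20, 17, 18), (13, 9, 20, 2, 19), (13, 9, 20, 32, 21), (13, 9, 36, 12, 34), (13, 9, 37, 22, 1)}
Apply σ_{A ≠ 9 ∧ B ≠ 36}; surviving tuples: {(13, 10, 20, 12, 1), (13, 10, 20, 16, 13), (13, 10, 20, 17, 18), (13, 10, 20, 2, 19), (13, 10, 20, 32, 21), (13, 10, 37, 22, 1), (13, 21, 20, 12, 1), (13, 21, 20, 16, 13), (13, 21, 20, 17, 18), (13, 21, 20, 2, 19), (13, 21, 20, 32, 21), (13, 21, 37, 22, 1), (13, 38, 20, 12, 1), (13, 38, 20, 16, 13), (13, 38, 20, 17, 18), (13, 38, 20, 2, 19), (13, 38, 20, 32, 21), (13, 38, 37, 22, 1)}
π[B, A]: project onto (B, A) (12 duplicate(s) eliminated) → {(20, 10), (20, 21), (20, 38), (37, 10), (37, 21), (37, 38)}

{(20, 10), (20, 21), (20, 38), (37, 10), (37, 21), (37, 38)}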